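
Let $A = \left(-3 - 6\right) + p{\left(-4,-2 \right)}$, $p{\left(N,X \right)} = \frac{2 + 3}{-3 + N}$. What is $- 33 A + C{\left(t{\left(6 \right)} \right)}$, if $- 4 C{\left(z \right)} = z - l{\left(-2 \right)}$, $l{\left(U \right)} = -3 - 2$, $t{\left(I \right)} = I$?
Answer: $\frac{8899}{28} \approx 317.82$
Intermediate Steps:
$p{\left(N,X \right)} = \frac{5}{-3 + N}$
$l{\left(U \right)} = -5$ ($l{\left(U \right)} = -3 - 2 = -5$)
$A = - \frac{68}{7}$ ($A = \left(-3 - 6\right) + \frac{5}{-3 - 4} = -9 + \frac{5}{-7} = -9 + 5 \left(- \frac{1}{7}\right) = -9 - \frac{5}{7} = - \frac{68}{7} \approx -9.7143$)
$C{\left(z \right)} = - \frac{5}{4} - \frac{z}{4}$ ($C{\left(z \right)} = - \frac{z - -5}{4} = - \frac{z + 5}{4} = - \frac{5 + z}{4} = - \frac{5}{4} - \frac{z}{4}$)
$- 33 A + C{\left(t{\left(6 \right)} \right)} = \left(-33\right) \left(- \frac{68}{7}\right) - \frac{11}{4} = \frac{2244}{7} - \frac{11}{4} = \frac{8899}{28}$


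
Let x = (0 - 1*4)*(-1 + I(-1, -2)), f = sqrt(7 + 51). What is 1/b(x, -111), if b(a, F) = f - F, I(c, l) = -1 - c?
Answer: 111/12263 - sqrt(58)/12263 ≈ 0.0084306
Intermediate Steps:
f = sqrt(58) ≈ 7.6158
x = 4 (x = (0 - 1*4)*(-1 + (-1 - 1*(-1))) = (0 - 4)*(-1 + (-1 + 1)) = -4*(-1 + 0) = -4*(-1) = 4)
b(a, F) = sqrt(58) - F
1/b(x, -111) = 1/(sqrt(58) - 1*(-111)) = 1/(sqrt(58) + 111) = 1/(111 + sqrt(58))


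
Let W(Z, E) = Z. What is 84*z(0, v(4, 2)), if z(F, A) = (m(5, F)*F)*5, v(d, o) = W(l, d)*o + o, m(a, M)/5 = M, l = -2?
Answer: 0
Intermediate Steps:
m(a, M) = 5*M
v(d, o) = -o (v(d, o) = -2*o + o = -o)
z(F, A) = 25*F² (z(F, A) = ((5*F)*F)*5 = (5*F²)*5 = 25*F²)
84*z(0, v(4, 2)) = 84*(25*0²) = 84*(25*0) = 84*0 = 0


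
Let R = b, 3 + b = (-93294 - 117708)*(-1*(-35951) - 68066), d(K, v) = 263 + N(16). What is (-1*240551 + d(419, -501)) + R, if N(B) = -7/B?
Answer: 108417423017/16 ≈ 6.7761e+9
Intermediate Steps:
d(K, v) = 4201/16 (d(K, v) = 263 - 7/16 = 4201/16)
b = 6776329227 (b = -3 + (-93294 - 117708)*(-1*(-35951) - 68066) = -3 - 211002*(35951 - 68066) = -3 - 211002*(-32115) = -3 + 6776329230 = 6776329227)
R = 6776329227
(-1*240551 + d(419, -501)) + R = (-1*240551 + 4201/16) + 6776329227 = (-240551 + 4201/16) + 6776329227 = -3844615/16 + 6776329227 = 108417423017/16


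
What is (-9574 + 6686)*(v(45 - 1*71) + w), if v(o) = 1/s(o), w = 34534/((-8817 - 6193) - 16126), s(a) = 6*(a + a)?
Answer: 243804599/75894 ≈ 3212.4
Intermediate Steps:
s(a) = 12*a (s(a) = 6*(2*a) = 12*a)
w = -17267/15568 (w = 34534/(-15010 - 16126) = 34534/(-31136) = 34534*(-1/31136) = -17267/15568 ≈ -1.1091)
v(o) = 1/(12*o)
(-9574 + 6686)*(v(45 - 1*71) + w) = (-9574 + 6686)*(1/(12*(45 - 1*71)) - 17267/15568) = -2888*(1/(12*(45 - 71)) - 17267/15568) = -2888*((1/12)/(-26) - 17267/15568) = -2888*((1/12)*(-1/26) - 17267/15568) = -2888*(-1/312 - 17267/15568) = -2888*(-675359/607152) = 243804599/75894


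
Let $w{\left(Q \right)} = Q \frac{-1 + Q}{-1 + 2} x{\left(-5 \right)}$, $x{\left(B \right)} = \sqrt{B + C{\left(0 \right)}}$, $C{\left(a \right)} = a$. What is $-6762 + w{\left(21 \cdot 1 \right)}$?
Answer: $-6762 + 420 i \sqrt{5} \approx -6762.0 + 939.15 i$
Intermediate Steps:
$x{\left(B \right)} = \sqrt{B}$ ($x{\left(B \right)} = \sqrt{B + 0} = \sqrt{B}$)
$w{\left(Q \right)} = i Q \sqrt{5} \left(-1 + Q\right)$ ($w{\left(Q \right)} = Q \frac{-1 + Q}{-1 + 2} \sqrt{-5} = Q \frac{-1 + Q}{1} i \sqrt{5} = Q \left(-1 + Q\right) 1 i \sqrt{5} = Q \left(-1 + Q\right) i \sqrt{5} = i Q \sqrt{5} \left(-1 + Q\right)$)
$-6762 + w{\left(21 \cdot 1 \right)} = -6762 + i 21 \cdot 1 \sqrt{5} \left(-1 + 21 \cdot 1\right) = -6762 + i 21 \sqrt{5} \left(-1 + 21\right) = -6762 + i 21 \sqrt{5} \cdot 20 = -6762 + 420 i \sqrt{5}$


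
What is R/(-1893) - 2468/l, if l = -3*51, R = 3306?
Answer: 1388702/96543 ≈ 14.384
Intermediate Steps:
l = -153
R/(-1893) - 2468/l = 3306/(-1893) - 2468/(-153) = 3306*(-1/1893) - 2468*(-1/153) = -1102/631 + 2468/153 = 1388702/96543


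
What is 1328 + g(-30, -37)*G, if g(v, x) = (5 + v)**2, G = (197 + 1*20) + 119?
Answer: 211328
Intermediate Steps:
G = 336 (G = (197 + 20) + 119 = 217 + 119 = 336)
1328 + g(-30, -37)*G = 1328 + (5 - 30)**2*336 = 1328 + (-25)**2*336 = 1328 + 625*336 = 1328 + 210000 = 211328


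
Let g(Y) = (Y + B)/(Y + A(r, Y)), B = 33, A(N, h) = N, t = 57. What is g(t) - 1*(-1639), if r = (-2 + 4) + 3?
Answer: 50854/31 ≈ 1640.5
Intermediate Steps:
r = 5 (r = 2 + 3 = 5)
g(Y) = (33 + Y)/(5 + Y) (g(Y) = (Y + 33)/(Y + 5) = (33 + Y)/(5 + Y))
g(t) - 1*(-1639) = (33 + 57)/(5 + 57) - 1*(-1639) = 90/62 + 1639 = (1/62)*90 + 1639 = 45/31 + 1639 = 50854/31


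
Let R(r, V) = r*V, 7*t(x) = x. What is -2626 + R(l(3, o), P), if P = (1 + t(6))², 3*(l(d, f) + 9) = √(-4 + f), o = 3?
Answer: -130195/49 + 169*I/147 ≈ -2657.0 + 1.1497*I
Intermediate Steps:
t(x) = x/7
l(d, f) = -9 + √(-4 + f)/3
P = 169/49 (P = (1 + (⅐)*6)² = (1 + 6/7)² = (13/7)² = 169/49 ≈ 3.4490)
R(r, V) = V*r
-2626 + R(l(3, o), P) = -2626 + 169*(-9 + √(-4 + 3)/3)/49 = -2626 + 169*(-9 + √(-1)/3)/49 = -2626 + 169*(-9 + I/3)/49 = -2626 + (-1521/49 + 169*I/147) = -130195/49 + 169*I/147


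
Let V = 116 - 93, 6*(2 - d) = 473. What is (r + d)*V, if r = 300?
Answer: 30797/6 ≈ 5132.8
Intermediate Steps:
d = -461/6 (d = 2 - 1/6*473 = 2 - 473/6 = -461/6 ≈ -76.833)
V = 23
(r + d)*V = (300 - 461/6)*23 = (1339/6)*23 = 30797/6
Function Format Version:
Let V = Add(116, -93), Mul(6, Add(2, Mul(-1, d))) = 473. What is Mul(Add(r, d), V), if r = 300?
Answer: Rational(30797, 6) ≈ 5132.8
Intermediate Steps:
d = Rational(-461, 6) (d = Add(2, Mul(Rational(-1, 6), 473)) = Add(2, Rational(-473, 6)) = Rational(-461, 6) ≈ -76.833)
V = 23
Mul(Add(r, d), V) = Mul(Add(300, Rational(-461, 6)), 23) = Mul(Rational(1339, 6), 23) = Rational(30797, 6)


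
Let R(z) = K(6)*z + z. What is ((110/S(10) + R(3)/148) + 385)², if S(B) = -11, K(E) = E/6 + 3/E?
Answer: 12324330225/87616 ≈ 1.4066e+5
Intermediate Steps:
K(E) = 3/E + E/6 (K(E) = E*(⅙) + 3/E = E/6 + 3/E = 3/E + E/6)
R(z) = 5*z/2 (R(z) = (3/6 + (⅙)*6)*z + z = (3*(⅙) + 1)*z + z = (½ + 1)*z + z = 3*z/2 + z = 5*z/2)
((110/S(10) + R(3)/148) + 385)² = ((110/(-11) + ((5/2)*3)/148) + 385)² = ((110*(-1/11) + (15/2)*(1/148)) + 385)² = ((-10 + 15/296) + 385)² = (-2945/296 + 385)² = (111015/296)² = 12324330225/87616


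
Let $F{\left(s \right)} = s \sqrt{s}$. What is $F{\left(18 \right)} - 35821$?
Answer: $-35821 + 54 \sqrt{2} \approx -35745.0$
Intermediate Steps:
$F{\left(s \right)} = s^{\frac{3}{2}}$
$F{\left(18 \right)} - 35821 = 18^{\frac{3}{2}} - 35821 = 54 \sqrt{2} - 35821 = -35821 + 54 \sqrt{2}$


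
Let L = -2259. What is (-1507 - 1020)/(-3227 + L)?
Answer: 2527/5486 ≈ 0.46063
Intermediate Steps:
(-1507 - 1020)/(-3227 + L) = (-1507 - 1020)/(-3227 - 2259) = -2527/(-5486) = -2527*(-1/5486) = 2527/5486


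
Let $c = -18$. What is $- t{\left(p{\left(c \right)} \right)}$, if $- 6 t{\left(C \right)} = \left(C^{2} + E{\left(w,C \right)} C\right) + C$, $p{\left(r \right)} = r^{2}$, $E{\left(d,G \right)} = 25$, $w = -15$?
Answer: $18900$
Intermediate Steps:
$t{\left(C \right)} = - \frac{13 C}{3} - \frac{C^{2}}{6}$ ($t{\left(C \right)} = - \frac{\left(C^{2} + 25 C\right) + C}{6} = - \frac{C^{2} + 26 C}{6} = - \frac{13 C}{3} - \frac{C^{2}}{6}$)
$- t{\left(p{\left(c \right)} \right)} = - \frac{\left(-1\right) \left(-18\right)^{2} \left(26 + \left(-18\right)^{2}\right)}{6} = - \frac{\left(-1\right) 324 \left(26 + 324\right)}{6} = - \frac{\left(-1\right) 324 \cdot 350}{6} = \left(-1\right) \left(-18900\right) = 18900$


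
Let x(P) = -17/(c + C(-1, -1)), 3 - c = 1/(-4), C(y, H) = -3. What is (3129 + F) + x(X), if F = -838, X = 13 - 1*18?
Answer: 2223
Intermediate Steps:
c = 13/4 (c = 3 - 1/(-4) = 3 - 1*(-¼) = 3 + ¼ = 13/4 ≈ 3.2500)
X = -5 (X = 13 - 18 = -5)
x(P) = -68 (x(P) = -17/(13/4 - 3) = -17/¼ = -17*4 = -68)
(3129 + F) + x(X) = (3129 - 838) - 68 = 2291 - 68 = 2223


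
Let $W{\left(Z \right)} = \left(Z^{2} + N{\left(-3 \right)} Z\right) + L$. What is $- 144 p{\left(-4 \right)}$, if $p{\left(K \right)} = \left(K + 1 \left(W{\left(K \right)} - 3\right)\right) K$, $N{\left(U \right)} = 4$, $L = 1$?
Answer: $-3456$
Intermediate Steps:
$W{\left(Z \right)} = 1 + Z^{2} + 4 Z$ ($W{\left(Z \right)} = \left(Z^{2} + 4 Z\right) + 1 = 1 + Z^{2} + 4 Z$)
$p{\left(K \right)} = K \left(-2 + K^{2} + 5 K\right)$ ($p{\left(K \right)} = \left(K + 1 \left(\left(1 + K^{2} + 4 K\right) - 3\right)\right) K = \left(K + 1 \left(-2 + K^{2} + 4 K\right)\right) K = \left(K + \left(-2 + K^{2} + 4 K\right)\right) K = \left(-2 + K^{2} + 5 K\right) K = K \left(-2 + K^{2} + 5 K\right)$)
$- 144 p{\left(-4 \right)} = - 144 \left(- 4 \left(-2 + \left(-4\right)^{2} + 5 \left(-4\right)\right)\right) = - 144 \left(- 4 \left(-2 + 16 - 20\right)\right) = - 144 \left(\left(-4\right) \left(-6\right)\right) = \left(-144\right) 24 = -3456$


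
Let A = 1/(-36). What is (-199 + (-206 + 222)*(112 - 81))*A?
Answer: -33/4 ≈ -8.2500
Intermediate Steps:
A = -1/36 ≈ -0.027778
(-199 + (-206 + 222)*(112 - 81))*A = (-199 + (-206 + 222)*(112 - 81))*(-1/36) = (-199 + 16*31)*(-1/36) = (-199 + 496)*(-1/36) = 297*(-1/36) = -33/4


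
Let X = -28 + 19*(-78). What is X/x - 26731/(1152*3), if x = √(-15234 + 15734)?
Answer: -26731/3456 - 151*√5/5 ≈ -75.264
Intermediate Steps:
x = 10*√5 (x = √500 = 10*√5 ≈ 22.361)
X = -1510 (X = -28 - 1482 = -1510)
X/x - 26731/(1152*3) = -1510*√5/50 - 26731/(1152*3) = -151*√5/5 - 26731/3456 = -26731/3456 - 151*√5/5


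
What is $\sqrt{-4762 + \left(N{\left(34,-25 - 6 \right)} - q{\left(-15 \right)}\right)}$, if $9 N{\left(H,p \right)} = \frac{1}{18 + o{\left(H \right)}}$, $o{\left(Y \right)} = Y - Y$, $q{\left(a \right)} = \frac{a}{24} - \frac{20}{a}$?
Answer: $\frac{17 i \sqrt{21358}}{36} \approx 69.012 i$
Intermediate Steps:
$q{\left(a \right)} = - \frac{20}{a} + \frac{a}{24}$ ($q{\left(a \right)} = a \frac{1}{24} - \frac{20}{a} = \frac{a}{24} - \frac{20}{a} = - \frac{20}{a} + \frac{a}{24}$)
$o{\left(Y \right)} = 0$
$N{\left(H,p \right)} = \frac{1}{162}$ ($N{\left(H,p \right)} = \frac{1}{9 \left(18 + 0\right)} = \frac{1}{9 \cdot 18} = \frac{1}{9} \cdot \frac{1}{18} = \frac{1}{162}$)
$\sqrt{-4762 + \left(N{\left(34,-25 - 6 \right)} - q{\left(-15 \right)}\right)} = \sqrt{-4762 - \left(- \frac{1}{162} - \frac{5}{8} + \frac{4}{3}\right)} = \sqrt{-4762 + \left(\frac{1}{162} - \left(\left(-20\right) \left(- \frac{1}{15}\right) - \frac{5}{8}\right)\right)} = \sqrt{-4762 + \left(\frac{1}{162} - \left(\frac{4}{3} - \frac{5}{8}\right)\right)} = \sqrt{-4762 + \left(\frac{1}{162} - \frac{17}{24}\right)} = \sqrt{-4762 - \frac{455}{648}} = \sqrt{- \frac{3086231}{648}} = \frac{17 i \sqrt{21358}}{36}$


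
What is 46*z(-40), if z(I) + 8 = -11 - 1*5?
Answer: -1104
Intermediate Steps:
z(I) = -24 (z(I) = -8 + (-11 - 1*5) = -8 + (-11 - 5) = -8 - 16 = -24)
46*z(-40) = 46*(-24) = -1104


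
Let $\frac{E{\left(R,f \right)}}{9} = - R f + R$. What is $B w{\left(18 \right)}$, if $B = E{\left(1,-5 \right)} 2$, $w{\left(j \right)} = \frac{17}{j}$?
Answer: $102$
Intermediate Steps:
$E{\left(R,f \right)} = 9 R - 9 R f$ ($E{\left(R,f \right)} = 9 \left(- R f + R\right) = 9 \left(R - R f\right) = 9 R - 9 R f$)
$B = 108$ ($B = 9 \cdot 1 \left(1 - -5\right) 2 = 9 \cdot 1 \left(1 + 5\right) 2 = 9 \cdot 1 \cdot 6 \cdot 2 = 54 \cdot 2 = 108$)
$B w{\left(18 \right)} = 108 \cdot \frac{17}{18} = 102$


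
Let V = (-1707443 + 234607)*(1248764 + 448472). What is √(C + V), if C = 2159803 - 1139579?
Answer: 4*I*√156234328817 ≈ 1.5811e+6*I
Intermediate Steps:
C = 1020224
V = -2499750281296 (V = -1472836*1697236 = -2499750281296)
√(C + V) = √(1020224 - 2499750281296) = √(-2499749261072) = 4*I*√156234328817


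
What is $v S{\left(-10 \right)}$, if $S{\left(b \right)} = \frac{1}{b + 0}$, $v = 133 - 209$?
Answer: $\frac{38}{5} \approx 7.6$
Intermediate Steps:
$v = -76$ ($v = 133 - 209 = -76$)
$S{\left(b \right)} = \frac{1}{b}$
$v S{\left(-10 \right)} = - \frac{76}{-10} = \left(-76\right) \left(- \frac{1}{10}\right) = \frac{38}{5}$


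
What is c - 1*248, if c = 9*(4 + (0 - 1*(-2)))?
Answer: -194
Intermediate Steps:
c = 54 (c = 9*(4 + (0 + 2)) = 9*(4 + 2) = 9*6 = 54)
c - 1*248 = 54 - 1*248 = 54 - 248 = -194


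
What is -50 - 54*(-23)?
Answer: 1192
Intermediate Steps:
-50 - 54*(-23) = -50 + 1242 = 1192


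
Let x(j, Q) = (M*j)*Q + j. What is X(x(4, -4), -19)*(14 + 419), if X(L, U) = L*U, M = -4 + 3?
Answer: -164540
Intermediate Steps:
M = -1
x(j, Q) = j - Q*j (x(j, Q) = (-j)*Q + j = -Q*j + j = j - Q*j)
X(x(4, -4), -19)*(14 + 419) = ((4*(1 - 1*(-4)))*(-19))*(14 + 419) = ((4*(1 + 4))*(-19))*433 = ((4*5)*(-19))*433 = (20*(-19))*433 = -380*433 = -164540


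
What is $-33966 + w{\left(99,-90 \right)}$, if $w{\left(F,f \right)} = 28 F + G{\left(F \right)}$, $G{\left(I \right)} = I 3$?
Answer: $-30897$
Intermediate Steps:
$G{\left(I \right)} = 3 I$
$w{\left(F,f \right)} = 31 F$ ($w{\left(F,f \right)} = 28 F + 3 F = 31 F$)
$-33966 + w{\left(99,-90 \right)} = -33966 + 31 \cdot 99 = -33966 + 3069 = -30897$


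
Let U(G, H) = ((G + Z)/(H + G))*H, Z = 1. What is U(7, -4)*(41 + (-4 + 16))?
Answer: -1696/3 ≈ -565.33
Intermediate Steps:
U(G, H) = H*(1 + G)/(G + H) (U(G, H) = ((G + 1)/(H + G))*H = ((1 + G)/(G + H))*H = H*(1 + G)/(G + H))
U(7, -4)*(41 + (-4 + 16)) = (-4*(1 + 7)/(7 - 4))*(41 + (-4 + 16)) = (-4*8/3)*(41 + 12) = -4*1/3*8*53 = -32/3*53 = -1696/3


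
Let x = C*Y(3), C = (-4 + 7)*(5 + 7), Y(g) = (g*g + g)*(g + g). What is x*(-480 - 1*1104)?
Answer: -4105728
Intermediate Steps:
Y(g) = 2*g*(g + g²) (Y(g) = (g² + g)*(2*g) = (g + g²)*(2*g) = 2*g*(g + g²))
C = 36 (C = 3*12 = 36)
x = 2592 (x = 36*(2*3²*(1 + 3)) = 36*(2*9*4) = 36*72 = 2592)
x*(-480 - 1*1104) = 2592*(-480 - 1*1104) = 2592*(-480 - 1104) = 2592*(-1584) = -4105728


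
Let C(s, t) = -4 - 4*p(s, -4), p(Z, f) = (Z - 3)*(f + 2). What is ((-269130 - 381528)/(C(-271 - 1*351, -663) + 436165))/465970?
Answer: -19137/5909061505 ≈ -3.2386e-6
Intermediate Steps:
p(Z, f) = (-3 + Z)*(2 + f)
C(s, t) = -28 + 8*s (C(s, t) = -4 - 4*(-6 - 3*(-4) + 2*s + s*(-4)) = -4 - 4*(-6 + 12 + 2*s - 4*s) = -4 - 4*(6 - 2*s) = -4 + (-24 + 8*s) = -28 + 8*s)
((-269130 - 381528)/(C(-271 - 1*351, -663) + 436165))/465970 = ((-269130 - 381528)/((-28 + 8*(-271 - 1*351)) + 436165))/465970 = -650658/((-28 + 8*(-271 - 351)) + 436165)*(1/465970) = -650658/((-28 + 8*(-622)) + 436165)*(1/465970) = -650658/((-28 - 4976) + 436165)*(1/465970) = -650658/(-5004 + 436165)*(1/465970) = -650658/431161*(1/465970) = -650658*1/431161*(1/465970) = -650658/431161*1/465970 = -19137/5909061505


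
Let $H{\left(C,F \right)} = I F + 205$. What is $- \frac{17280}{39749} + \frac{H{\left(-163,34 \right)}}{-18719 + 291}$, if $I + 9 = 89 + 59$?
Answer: $- \frac{514438159}{732494572} \approx -0.70231$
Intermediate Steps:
$I = 139$ ($I = -9 + \left(89 + 59\right) = -9 + 148 = 139$)
$H{\left(C,F \right)} = 205 + 139 F$ ($H{\left(C,F \right)} = 139 F + 205 = 205 + 139 F$)
$- \frac{17280}{39749} + \frac{H{\left(-163,34 \right)}}{-18719 + 291} = - \frac{17280}{39749} + \frac{205 + 139 \cdot 34}{-18719 + 291} = \left(-17280\right) \frac{1}{39749} + \frac{205 + 4726}{-18428} = - \frac{17280}{39749} + 4931 \left(- \frac{1}{18428}\right) = - \frac{17280}{39749} - \frac{4931}{18428} = - \frac{514438159}{732494572}$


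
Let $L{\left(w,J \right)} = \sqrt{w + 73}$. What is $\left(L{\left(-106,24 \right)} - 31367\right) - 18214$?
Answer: $-49581 + i \sqrt{33} \approx -49581.0 + 5.7446 i$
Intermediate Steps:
$L{\left(w,J \right)} = \sqrt{73 + w}$
$\left(L{\left(-106,24 \right)} - 31367\right) - 18214 = \left(\sqrt{73 - 106} - 31367\right) - 18214 = \left(\sqrt{-33} - 31367\right) - 18214 = \left(i \sqrt{33} - 31367\right) - 18214 = \left(-31367 + i \sqrt{33}\right) - 18214 = -49581 + i \sqrt{33}$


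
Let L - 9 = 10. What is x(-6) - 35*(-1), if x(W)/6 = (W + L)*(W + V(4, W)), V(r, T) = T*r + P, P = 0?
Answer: -2305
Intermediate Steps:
V(r, T) = T*r (V(r, T) = T*r + 0 = T*r)
L = 19 (L = 9 + 10 = 19)
x(W) = 30*W*(19 + W) (x(W) = 6*((W + 19)*(W + W*4)) = 6*((19 + W)*(W + 4*W)) = 6*((19 + W)*(5*W)) = 6*(5*W*(19 + W)) = 30*W*(19 + W))
x(-6) - 35*(-1) = 30*(-6)*(19 - 6) - 35*(-1) = 30*(-6)*13 + 35 = -2340 + 35 = -2305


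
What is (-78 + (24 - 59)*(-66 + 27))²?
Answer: 1656369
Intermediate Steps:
(-78 + (24 - 59)*(-66 + 27))² = (-78 - 35*(-39))² = (-78 + 1365)² = 1287² = 1656369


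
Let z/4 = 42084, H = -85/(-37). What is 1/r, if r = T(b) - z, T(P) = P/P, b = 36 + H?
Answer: -1/168335 ≈ -5.9405e-6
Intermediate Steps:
H = 85/37 (H = -85*(-1/37) = 85/37 ≈ 2.2973)
z = 168336 (z = 4*42084 = 168336)
b = 1417/37 (b = 36 + 85/37 = 1417/37 ≈ 38.297)
T(P) = 1
r = -168335 (r = 1 - 1*168336 = 1 - 168336 = -168335)
1/r = 1/(-168335) = -1/168335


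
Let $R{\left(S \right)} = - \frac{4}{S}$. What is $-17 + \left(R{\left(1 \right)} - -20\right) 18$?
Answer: $271$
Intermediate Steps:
$-17 + \left(R{\left(1 \right)} - -20\right) 18 = -17 + \left(- \frac{4}{1} - -20\right) 18 = -17 + \left(\left(-4\right) 1 + 20\right) 18 = -17 + \left(-4 + 20\right) 18 = -17 + 16 \cdot 18 = -17 + 288 = 271$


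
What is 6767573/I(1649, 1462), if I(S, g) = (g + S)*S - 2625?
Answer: 6767573/5127414 ≈ 1.3199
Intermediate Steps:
I(S, g) = -2625 + S*(S + g) (I(S, g) = (S + g)*S - 2625 = S*(S + g) - 2625 = -2625 + S*(S + g))
6767573/I(1649, 1462) = 6767573/(-2625 + 1649² + 1649*1462) = 6767573/(-2625 + 2719201 + 2410838) = 6767573/5127414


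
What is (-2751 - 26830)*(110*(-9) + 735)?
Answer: 7543155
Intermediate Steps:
(-2751 - 26830)*(110*(-9) + 735) = -29581*(-990 + 735) = -29581*(-255) = 7543155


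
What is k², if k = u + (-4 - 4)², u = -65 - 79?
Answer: 6400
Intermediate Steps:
u = -144
k = -80 (k = -144 + (-4 - 4)² = -144 + (-8)² = -144 + 64 = -80)
k² = (-80)² = 6400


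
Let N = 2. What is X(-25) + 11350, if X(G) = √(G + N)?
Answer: 11350 + I*√23 ≈ 11350.0 + 4.7958*I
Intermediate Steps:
X(G) = √(2 + G) (X(G) = √(G + 2) = √(2 + G))
X(-25) + 11350 = √(2 - 25) + 11350 = √(-23) + 11350 = I*√23 + 11350 = 11350 + I*√23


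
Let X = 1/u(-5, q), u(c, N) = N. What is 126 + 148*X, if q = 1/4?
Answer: 718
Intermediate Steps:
q = ¼ ≈ 0.25000
X = 4 (X = 1/(¼) = 4)
126 + 148*X = 126 + 148*4 = 126 + 592 = 718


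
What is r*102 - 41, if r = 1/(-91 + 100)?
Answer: -89/3 ≈ -29.667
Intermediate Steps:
r = 1/9 ≈ 0.11111
r*102 - 41 = (1/9)*102 - 41 = 34/3 - 41 = -89/3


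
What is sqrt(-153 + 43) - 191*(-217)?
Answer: 41447 + I*sqrt(110) ≈ 41447.0 + 10.488*I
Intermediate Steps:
sqrt(-153 + 43) - 191*(-217) = sqrt(-110) + 41447 = I*sqrt(110) + 41447 = 41447 + I*sqrt(110)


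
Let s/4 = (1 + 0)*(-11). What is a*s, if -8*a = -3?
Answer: -33/2 ≈ -16.500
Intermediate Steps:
a = 3/8 (a = -⅛*(-3) = 3/8 ≈ 0.37500)
s = -44 (s = 4*((1 + 0)*(-11)) = 4*(1*(-11)) = 4*(-11) = -44)
a*s = (3/8)*(-44) = -33/2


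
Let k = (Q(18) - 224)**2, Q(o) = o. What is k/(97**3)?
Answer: 42436/912673 ≈ 0.046496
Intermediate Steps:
k = 42436 (k = (18 - 224)**2 = (-206)**2 = 42436)
k/(97**3) = 42436/(97**3) = 42436/912673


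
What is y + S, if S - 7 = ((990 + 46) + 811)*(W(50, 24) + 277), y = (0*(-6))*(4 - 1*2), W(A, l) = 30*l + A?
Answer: 1933816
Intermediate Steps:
W(A, l) = A + 30*l
y = 0 (y = 0*(4 - 2) = 0*2 = 0)
S = 1933816 (S = 7 + ((990 + 46) + 811)*((50 + 30*24) + 277) = 7 + (1036 + 811)*((50 + 720) + 277) = 7 + 1847*(770 + 277) = 7 + 1847*1047 = 7 + 1933809 = 1933816)
y + S = 0 + 1933816 = 1933816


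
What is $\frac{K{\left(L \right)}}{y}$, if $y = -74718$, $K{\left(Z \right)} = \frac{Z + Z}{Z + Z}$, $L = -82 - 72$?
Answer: $- \frac{1}{74718} \approx -1.3384 \cdot 10^{-5}$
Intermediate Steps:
$L = -154$ ($L = -82 - 72 = -154$)
$K{\left(Z \right)} = 1$ ($K{\left(Z \right)} = \frac{2 Z}{2 Z} = 2 Z \frac{1}{2 Z} = 1$)
$\frac{K{\left(L \right)}}{y} = 1 \frac{1}{-74718} = 1 \left(- \frac{1}{74718}\right) = - \frac{1}{74718}$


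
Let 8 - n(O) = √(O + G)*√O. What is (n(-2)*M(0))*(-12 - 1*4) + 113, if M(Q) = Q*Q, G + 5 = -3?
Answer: 113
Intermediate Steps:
G = -8 (G = -5 - 3 = -8)
M(Q) = Q²
n(O) = 8 - √O*√(-8 + O) (n(O) = 8 - √(O - 8)*√O = 8 - √(-8 + O)*√O = 8 - √O*√(-8 + O))
(n(-2)*M(0))*(-12 - 1*4) + 113 = ((8 - √(-2)*√(-8 - 2))*0²)*(-12 - 1*4) + 113 = ((8 - I*√2*√(-10))*0)*(-12 - 4) + 113 = ((8 - I*√2*I*√10)*0)*(-16) + 113 = ((8 + 2*√5)*0)*(-16) + 113 = 0*(-16) + 113 = 0 + 113 = 113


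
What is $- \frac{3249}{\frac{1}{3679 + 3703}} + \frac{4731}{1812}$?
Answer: $- \frac{14486405695}{604} \approx -2.3984 \cdot 10^{7}$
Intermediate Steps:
$- \frac{3249}{\frac{1}{3679 + 3703}} + \frac{4731}{1812} = - \frac{3249}{\frac{1}{7382}} + 4731 \cdot \frac{1}{1812} = - 3249 \frac{1}{\frac{1}{7382}} + \frac{1577}{604} = \left(-3249\right) 7382 + \frac{1577}{604} = -23984118 + \frac{1577}{604} = - \frac{14486405695}{604}$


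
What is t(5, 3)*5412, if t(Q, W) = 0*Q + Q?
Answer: 27060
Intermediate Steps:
t(Q, W) = Q (t(Q, W) = 0 + Q = Q)
t(5, 3)*5412 = 5*5412 = 27060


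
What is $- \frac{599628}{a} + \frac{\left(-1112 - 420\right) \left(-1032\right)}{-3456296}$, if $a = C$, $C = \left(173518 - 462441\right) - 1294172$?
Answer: $- \frac{53802416424}{683955614515} \approx -0.078664$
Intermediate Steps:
$C = -1583095$ ($C = -288923 - 1294172 = -1583095$)
$a = -1583095$
$- \frac{599628}{a} + \frac{\left(-1112 - 420\right) \left(-1032\right)}{-3456296} = - \frac{599628}{-1583095} + \frac{\left(-1112 - 420\right) \left(-1032\right)}{-3456296} = \left(-599628\right) \left(- \frac{1}{1583095}\right) + \left(-1532\right) \left(-1032\right) \left(- \frac{1}{3456296}\right) = \frac{599628}{1583095} + 1581024 \left(- \frac{1}{3456296}\right) = \frac{599628}{1583095} - \frac{197628}{432037} = - \frac{53802416424}{683955614515}$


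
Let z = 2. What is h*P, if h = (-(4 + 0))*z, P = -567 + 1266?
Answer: -5592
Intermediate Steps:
P = 699
h = -8 (h = -(4 + 0)*2 = -1*4*2 = -4*2 = -8)
h*P = -8*699 = -5592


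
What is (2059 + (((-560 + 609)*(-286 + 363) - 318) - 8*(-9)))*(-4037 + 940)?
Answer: -17299842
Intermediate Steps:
(2059 + (((-560 + 609)*(-286 + 363) - 318) - 8*(-9)))*(-4037 + 940) = (2059 + ((49*77 - 318) + 72))*(-3097) = (2059 + ((3773 - 318) + 72))*(-3097) = (2059 + (3455 + 72))*(-3097) = (2059 + 3527)*(-3097) = 5586*(-3097) = -17299842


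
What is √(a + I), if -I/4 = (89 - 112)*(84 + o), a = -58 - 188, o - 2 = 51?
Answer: √12358 ≈ 111.17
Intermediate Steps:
o = 53 (o = 2 + 51 = 53)
a = -246
I = 12604 (I = -4*(89 - 112)*(84 + 53) = -(-92)*137 = -4*(-3151) = 12604)
√(a + I) = √(-246 + 12604) = √12358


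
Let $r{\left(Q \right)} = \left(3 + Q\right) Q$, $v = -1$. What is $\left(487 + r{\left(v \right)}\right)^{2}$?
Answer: $235225$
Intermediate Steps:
$r{\left(Q \right)} = Q \left(3 + Q\right)$
$\left(487 + r{\left(v \right)}\right)^{2} = \left(487 - \left(3 - 1\right)\right)^{2} = \left(487 - 2\right)^{2} = 485^{2} = 235225$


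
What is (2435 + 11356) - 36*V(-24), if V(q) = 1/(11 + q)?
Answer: 179319/13 ≈ 13794.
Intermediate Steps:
(2435 + 11356) - 36*V(-24) = (2435 + 11356) - 36/(11 - 24) = 13791 - 36/(-13) = 13791 - 36*(-1/13) = 13791 + 36/13 = 179319/13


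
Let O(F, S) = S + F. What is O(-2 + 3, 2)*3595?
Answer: 10785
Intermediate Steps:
O(F, S) = F + S
O(-2 + 3, 2)*3595 = ((-2 + 3) + 2)*3595 = (1 + 2)*3595 = 3*3595 = 10785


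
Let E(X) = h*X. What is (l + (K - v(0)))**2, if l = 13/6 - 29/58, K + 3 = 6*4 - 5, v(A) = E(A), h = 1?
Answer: 2809/9 ≈ 312.11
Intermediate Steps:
E(X) = X (E(X) = 1*X = X)
v(A) = A
K = 16 (K = -3 + (6*4 - 5) = -3 + (24 - 5) = -3 + 19 = 16)
l = 5/3 (l = 13*(1/6) - 29*1/58 = 13/6 - 1/2 = 5/3 ≈ 1.6667)
(l + (K - v(0)))**2 = (5/3 + (16 - 1*0))**2 = (5/3 + (16 + 0))**2 = (5/3 + 16)**2 = (53/3)**2 = 2809/9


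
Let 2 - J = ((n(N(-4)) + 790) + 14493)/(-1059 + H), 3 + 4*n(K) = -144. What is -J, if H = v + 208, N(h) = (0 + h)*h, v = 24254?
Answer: -126239/93612 ≈ -1.3485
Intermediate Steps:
N(h) = h**2 (N(h) = h*h = h**2)
n(K) = -147/4 (n(K) = -3/4 + (1/4)*(-144) = -3/4 - 36 = -147/4)
H = 24462 (H = 24254 + 208 = 24462)
J = 126239/93612 (J = 2 - ((-147/4 + 790) + 14493)/(-1059 + 24462) = 2 - (3013/4 + 14493)/23403 = 2 - 60985/(4*23403) = 2 - 1*60985/93612 = 2 - 60985/93612 = 126239/93612 ≈ 1.3485)
-J = -1*126239/93612 = -126239/93612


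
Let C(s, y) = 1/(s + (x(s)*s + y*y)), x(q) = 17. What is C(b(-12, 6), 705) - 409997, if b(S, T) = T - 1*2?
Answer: -203808278708/497097 ≈ -4.1000e+5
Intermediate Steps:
b(S, T) = -2 + T (b(S, T) = T - 2 = -2 + T)
C(s, y) = 1/(y² + 18*s) (C(s, y) = 1/(s + (17*s + y*y)) = 1/(s + (17*s + y²)) = 1/(s + (y² + 17*s)) = 1/(y² + 18*s))
C(b(-12, 6), 705) - 409997 = 1/(705² + 18*(-2 + 6)) - 409997 = 1/(497025 + 18*4) - 409997 = 1/(497025 + 72) - 409997 = 1/497097 - 409997 = -203808278708/497097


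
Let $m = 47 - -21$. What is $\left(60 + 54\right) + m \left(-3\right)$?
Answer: $-90$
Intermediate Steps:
$m = 68$ ($m = 47 + 21 = 68$)
$\left(60 + 54\right) + m \left(-3\right) = \left(60 + 54\right) + 68 \left(-3\right) = 114 - 204 = -90$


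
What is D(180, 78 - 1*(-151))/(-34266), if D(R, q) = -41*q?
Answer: 9389/34266 ≈ 0.27400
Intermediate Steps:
D(180, 78 - 1*(-151))/(-34266) = -41*(78 - 1*(-151))/(-34266) = -41*(78 + 151)*(-1/34266) = -41*229*(-1/34266) = -9389*(-1/34266) = 9389/34266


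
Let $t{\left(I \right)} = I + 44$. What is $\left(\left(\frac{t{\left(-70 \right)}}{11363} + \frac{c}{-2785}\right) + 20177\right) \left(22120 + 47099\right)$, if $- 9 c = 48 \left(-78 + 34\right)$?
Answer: $\frac{44197556337657579}{31645955} \approx 1.3966 \cdot 10^{9}$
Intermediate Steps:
$c = \frac{704}{3}$ ($c = - \frac{48 \left(-78 + 34\right)}{9} = - \frac{48 \left(-44\right)}{9} = \left(- \frac{1}{9}\right) \left(-2112\right) = \frac{704}{3} \approx 234.67$)
$t{\left(I \right)} = 44 + I$
$\left(\left(\frac{t{\left(-70 \right)}}{11363} + \frac{c}{-2785}\right) + 20177\right) \left(22120 + 47099\right) = \left(\left(\frac{44 - 70}{11363} + \frac{704}{3 \left(-2785\right)}\right) + 20177\right) \left(22120 + 47099\right) = \left(\left(\left(-26\right) \frac{1}{11363} + \frac{704}{3} \left(- \frac{1}{2785}\right)\right) + 20177\right) 69219 = \left(\left(- \frac{26}{11363} - \frac{704}{8355}\right) + 20177\right) 69219 = \left(- \frac{8216782}{94937865} + 20177\right) 69219 = \frac{1915553085323}{94937865} \cdot 69219 = \frac{44197556337657579}{31645955}$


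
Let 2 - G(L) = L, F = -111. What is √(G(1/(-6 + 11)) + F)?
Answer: I*√2730/5 ≈ 10.45*I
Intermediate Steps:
G(L) = 2 - L
√(G(1/(-6 + 11)) + F) = √((2 - 1/(-6 + 11)) - 111) = √((2 - 1/5) - 111) = √((2 - 1*⅕) - 111) = √((2 - ⅕) - 111) = √(9/5 - 111) = √(-546/5) = I*√2730/5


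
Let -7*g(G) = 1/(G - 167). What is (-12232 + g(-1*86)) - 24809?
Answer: -65599610/1771 ≈ -37041.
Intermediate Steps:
g(G) = -1/(7*(-167 + G)) (g(G) = -1/(7*(G - 167)) = -1/(7*(-167 + G)))
(-12232 + g(-1*86)) - 24809 = (-12232 - 1/(-1169 + 7*(-1*86))) - 24809 = (-12232 - 1/(-1169 + 7*(-86))) - 24809 = (-12232 - 1/(-1169 - 602)) - 24809 = (-12232 - 1/(-1771)) - 24809 = (-12232 - 1*(-1/1771)) - 24809 = (-12232 + 1/1771) - 24809 = -21662871/1771 - 24809 = -65599610/1771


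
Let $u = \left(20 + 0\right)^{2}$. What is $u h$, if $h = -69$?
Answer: $-27600$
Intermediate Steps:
$u = 400$ ($u = 20^{2} = 400$)
$u h = 400 \left(-69\right) = -27600$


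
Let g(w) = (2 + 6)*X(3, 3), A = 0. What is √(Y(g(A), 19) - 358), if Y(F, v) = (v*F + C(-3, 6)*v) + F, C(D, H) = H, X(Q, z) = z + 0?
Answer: 2*√59 ≈ 15.362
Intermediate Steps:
X(Q, z) = z
g(w) = 24 (g(w) = (2 + 6)*3 = 8*3 = 24)
Y(F, v) = F + 6*v + F*v (Y(F, v) = (v*F + 6*v) + F = (F*v + 6*v) + F = (6*v + F*v) + F = F + 6*v + F*v)
√(Y(g(A), 19) - 358) = √((24 + 6*19 + 24*19) - 358) = √((24 + 114 + 456) - 358) = √(594 - 358) = √236 = 2*√59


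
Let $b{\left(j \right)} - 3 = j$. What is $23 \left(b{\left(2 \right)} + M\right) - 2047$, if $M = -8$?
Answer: $-2116$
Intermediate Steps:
$b{\left(j \right)} = 3 + j$
$23 \left(b{\left(2 \right)} + M\right) - 2047 = 23 \left(\left(3 + 2\right) - 8\right) - 2047 = 23 \left(5 - 8\right) - 2047 = 23 \left(-3\right) - 2047 = -69 - 2047 = -2116$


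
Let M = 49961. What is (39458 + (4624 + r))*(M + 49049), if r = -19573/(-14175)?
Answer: 12373911839246/2835 ≈ 4.3647e+9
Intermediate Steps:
r = 19573/14175 (r = -19573*(-1/14175) = 19573/14175 ≈ 1.3808)
(39458 + (4624 + r))*(M + 49049) = (39458 + (4624 + 19573/14175))*(49961 + 49049) = (39458 + 65564773/14175)*99010 = (624881923/14175)*99010 = 12373911839246/2835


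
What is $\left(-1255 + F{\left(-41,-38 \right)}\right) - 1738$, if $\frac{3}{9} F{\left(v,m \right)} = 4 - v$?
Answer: $-2858$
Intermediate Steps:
$F{\left(v,m \right)} = 12 - 3 v$ ($F{\left(v,m \right)} = 3 \left(4 - v\right) = 12 - 3 v$)
$\left(-1255 + F{\left(-41,-38 \right)}\right) - 1738 = \left(-1255 + \left(12 - -123\right)\right) - 1738 = \left(-1255 + \left(12 + 123\right)\right) - 1738 = \left(-1255 + 135\right) - 1738 = -1120 - 1738 = -2858$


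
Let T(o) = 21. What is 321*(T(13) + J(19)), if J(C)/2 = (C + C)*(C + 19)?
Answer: 933789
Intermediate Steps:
J(C) = 4*C*(19 + C) (J(C) = 2*((C + C)*(C + 19)) = 2*((2*C)*(19 + C)) = 2*(2*C*(19 + C)) = 4*C*(19 + C))
321*(T(13) + J(19)) = 321*(21 + 4*19*(19 + 19)) = 321*(21 + 4*19*38) = 321*(21 + 2888) = 321*2909 = 933789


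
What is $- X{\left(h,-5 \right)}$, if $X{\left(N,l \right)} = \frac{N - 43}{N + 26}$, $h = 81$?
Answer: $- \frac{38}{107} \approx -0.35514$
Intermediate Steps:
$X{\left(N,l \right)} = \frac{-43 + N}{26 + N}$
$- X{\left(h,-5 \right)} = - \frac{-43 + 81}{26 + 81} = - \frac{38}{107}$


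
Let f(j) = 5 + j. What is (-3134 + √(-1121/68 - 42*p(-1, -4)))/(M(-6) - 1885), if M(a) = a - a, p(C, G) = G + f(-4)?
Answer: 3134/1885 - √126599/64090 ≈ 1.6570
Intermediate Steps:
p(C, G) = 1 + G (p(C, G) = G + (5 - 4) = G + 1 = 1 + G)
M(a) = 0
(-3134 + √(-1121/68 - 42*p(-1, -4)))/(M(-6) - 1885) = (-3134 + √(-1121/68 - 42*(1 - 4)))/(0 - 1885) = (-3134 + √(-1121*1/68 - 42*(-3)))/(-1885) = (-3134 + √(-1121/68 + 126))*(-1/1885) = (-3134 + √(7447/68))*(-1/1885) = (-3134 + √126599/34)*(-1/1885) = 3134/1885 - √126599/64090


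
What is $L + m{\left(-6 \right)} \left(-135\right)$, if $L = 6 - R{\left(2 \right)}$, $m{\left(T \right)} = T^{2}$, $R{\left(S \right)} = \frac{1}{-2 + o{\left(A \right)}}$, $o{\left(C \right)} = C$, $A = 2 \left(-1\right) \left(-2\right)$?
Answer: $- \frac{9709}{2} \approx -4854.5$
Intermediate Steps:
$A = 4$ ($A = \left(-2\right) \left(-2\right) = 4$)
$R{\left(S \right)} = \frac{1}{2}$ ($R{\left(S \right)} = \frac{1}{-2 + 4} = \frac{1}{2}$)
$L = \frac{11}{2}$ ($L = 6 - \frac{1}{2} = \frac{11}{2} \approx 5.5$)
$L + m{\left(-6 \right)} \left(-135\right) = \frac{11}{2} + \left(-6\right)^{2} \left(-135\right) = \frac{11}{2} + 36 \left(-135\right) = \frac{11}{2} - 4860 = - \frac{9709}{2}$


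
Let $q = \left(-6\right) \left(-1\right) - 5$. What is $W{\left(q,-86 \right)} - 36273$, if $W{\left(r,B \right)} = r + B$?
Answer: $-36358$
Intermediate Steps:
$q = 1$ ($q = 6 - 5 = 1$)
$W{\left(r,B \right)} = B + r$
$W{\left(q,-86 \right)} - 36273 = \left(-86 + 1\right) - 36273 = -85 - 36273 = -36358$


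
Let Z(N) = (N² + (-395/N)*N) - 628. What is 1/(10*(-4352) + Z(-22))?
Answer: -1/44059 ≈ -2.2697e-5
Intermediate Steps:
Z(N) = -1023 + N² (Z(N) = (N² - 395) - 628 = (-395 + N²) - 628 = -1023 + N²)
1/(10*(-4352) + Z(-22)) = 1/(10*(-4352) + (-1023 + (-22)²)) = 1/(-43520 + (-1023 + 484)) = 1/(-43520 - 539) = 1/(-44059) = -1/44059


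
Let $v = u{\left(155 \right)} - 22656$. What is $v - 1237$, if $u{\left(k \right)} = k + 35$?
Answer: $-23703$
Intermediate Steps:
$u{\left(k \right)} = 35 + k$
$v = -22466$ ($v = \left(35 + 155\right) - 22656 = 190 - 22656 = -22466$)
$v - 1237 = -22466 - 1237 = -23703$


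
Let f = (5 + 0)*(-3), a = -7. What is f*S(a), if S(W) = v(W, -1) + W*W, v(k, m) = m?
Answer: -720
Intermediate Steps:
S(W) = -1 + W**2 (S(W) = -1 + W*W = -1 + W**2)
f = -15 (f = 5*(-3) = -15)
f*S(a) = -15*(-1 + (-7)**2) = -15*(-1 + 49) = -15*48 = -720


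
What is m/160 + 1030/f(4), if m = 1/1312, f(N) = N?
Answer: 54054401/209920 ≈ 257.50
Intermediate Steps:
m = 1/1312 ≈ 0.00076220
m/160 + 1030/f(4) = (1/1312)/160 + 1030/4 = (1/1312)*(1/160) + 1030*(¼) = 1/209920 + 515/2 = 54054401/209920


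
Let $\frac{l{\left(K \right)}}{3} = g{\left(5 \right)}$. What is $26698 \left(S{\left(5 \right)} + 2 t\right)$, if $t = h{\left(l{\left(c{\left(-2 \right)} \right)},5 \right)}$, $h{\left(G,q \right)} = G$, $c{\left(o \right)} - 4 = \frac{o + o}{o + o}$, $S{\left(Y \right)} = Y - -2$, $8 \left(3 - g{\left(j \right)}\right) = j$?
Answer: $\frac{1134665}{2} \approx 5.6733 \cdot 10^{5}$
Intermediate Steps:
$g{\left(j \right)} = 3 - \frac{j}{8}$
$S{\left(Y \right)} = 2 + Y$ ($S{\left(Y \right)} = Y + 2 = 2 + Y$)
$c{\left(o \right)} = 5$ ($c{\left(o \right)} = 4 + \frac{o + o}{o + o} = 4 + \frac{2 o}{2 o} = 4 + 2 o \frac{1}{2 o} = 4 + 1 = 5$)
$l{\left(K \right)} = \frac{57}{8}$ ($l{\left(K \right)} = 3 \left(3 - \frac{5}{8}\right) = 3 \cdot \frac{19}{8} = \frac{57}{8}$)
$t = \frac{57}{8} \approx 7.125$
$26698 \left(S{\left(5 \right)} + 2 t\right) = 26698 \left(\left(2 + 5\right) + 2 \cdot \frac{57}{8}\right) = 26698 \left(7 + \frac{57}{4}\right) = 26698 \cdot \frac{85}{4} = \frac{1134665}{2}$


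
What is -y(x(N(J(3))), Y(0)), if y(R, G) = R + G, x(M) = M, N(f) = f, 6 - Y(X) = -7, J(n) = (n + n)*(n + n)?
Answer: -49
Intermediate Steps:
J(n) = 4*n**2 (J(n) = (2*n)*(2*n) = 4*n**2)
Y(X) = 13 (Y(X) = 6 - 1*(-7) = 6 + 7 = 13)
y(R, G) = G + R
-y(x(N(J(3))), Y(0)) = -(13 + 4*3**2) = -(13 + 4*9) = -(13 + 36) = -1*49 = -49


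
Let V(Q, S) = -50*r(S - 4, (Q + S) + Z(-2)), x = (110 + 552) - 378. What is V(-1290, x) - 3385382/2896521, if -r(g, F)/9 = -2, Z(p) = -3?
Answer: -2610254282/2896521 ≈ -901.17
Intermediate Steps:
x = 284 (x = 662 - 378 = 284)
r(g, F) = 18 (r(g, F) = -9*(-2) = 18)
V(Q, S) = -900 (V(Q, S) = -50*18 = -900)
V(-1290, x) - 3385382/2896521 = -900 - 3385382/2896521 = -2610254282/2896521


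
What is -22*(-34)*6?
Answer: 4488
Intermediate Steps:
-22*(-34)*6 = 748*6 = 4488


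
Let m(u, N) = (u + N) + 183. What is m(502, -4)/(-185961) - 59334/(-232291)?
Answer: 3625206601/14399022217 ≈ 0.25177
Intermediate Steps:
m(u, N) = 183 + N + u (m(u, N) = (N + u) + 183 = 183 + N + u)
m(502, -4)/(-185961) - 59334/(-232291) = (183 - 4 + 502)/(-185961) - 59334/(-232291) = 681*(-1/185961) - 59334*(-1/232291) = -227/61987 + 59334/232291 = 3625206601/14399022217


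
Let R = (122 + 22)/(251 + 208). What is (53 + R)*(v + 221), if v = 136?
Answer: 19033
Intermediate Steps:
R = 16/51 (R = 144/459 = 144*(1/459) = 16/51 ≈ 0.31373)
(53 + R)*(v + 221) = (53 + 16/51)*(136 + 221) = (2719/51)*357 = 19033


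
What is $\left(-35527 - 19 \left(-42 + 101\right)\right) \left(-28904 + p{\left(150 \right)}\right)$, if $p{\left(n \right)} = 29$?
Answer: $1058211000$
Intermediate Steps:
$\left(-35527 - 19 \left(-42 + 101\right)\right) \left(-28904 + p{\left(150 \right)}\right) = \left(-35527 - 19 \left(-42 + 101\right)\right) \left(-28904 + 29\right) = \left(-35527 - 1121\right) \left(-28875\right) = \left(-36648\right) \left(-28875\right) = 1058211000$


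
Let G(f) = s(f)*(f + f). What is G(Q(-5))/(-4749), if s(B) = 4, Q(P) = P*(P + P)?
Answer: -400/4749 ≈ -0.084228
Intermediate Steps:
Q(P) = 2*P² (Q(P) = P*(2*P) = 2*P²)
G(f) = 8*f (G(f) = 4*(f + f) = 4*(2*f) = 8*f)
G(Q(-5))/(-4749) = (8*(2*(-5)²))/(-4749) = (8*(2*25))*(-1/4749) = (8*50)*(-1/4749) = 400*(-1/4749) = -400/4749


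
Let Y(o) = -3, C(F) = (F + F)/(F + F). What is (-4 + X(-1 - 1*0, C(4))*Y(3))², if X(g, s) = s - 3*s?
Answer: 4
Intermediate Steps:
C(F) = 1 (C(F) = (2*F)/((2*F)) = (2*F)*(1/(2*F)) = 1)
X(g, s) = -2*s
(-4 + X(-1 - 1*0, C(4))*Y(3))² = (-4 - 2*1*(-3))² = (-4 - 2*(-3))² = (-4 + 6)² = 2² = 4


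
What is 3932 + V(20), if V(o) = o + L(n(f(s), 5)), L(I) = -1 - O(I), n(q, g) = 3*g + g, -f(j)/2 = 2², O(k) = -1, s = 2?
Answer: 3952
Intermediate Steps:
f(j) = -8 (f(j) = -2*2² = -2*4 = -8)
n(q, g) = 4*g
L(I) = 0 (L(I) = -1 - 1*(-1) = -1 + 1 = 0)
V(o) = o (V(o) = o + 0 = o)
3932 + V(20) = 3932 + 20 = 3952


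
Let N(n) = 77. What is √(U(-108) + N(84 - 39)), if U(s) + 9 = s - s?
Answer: 2*√17 ≈ 8.2462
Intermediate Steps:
U(s) = -9 (U(s) = -9 + (s - s) = -9 + 0 = -9)
√(U(-108) + N(84 - 39)) = √(-9 + 77) = √68 = 2*√17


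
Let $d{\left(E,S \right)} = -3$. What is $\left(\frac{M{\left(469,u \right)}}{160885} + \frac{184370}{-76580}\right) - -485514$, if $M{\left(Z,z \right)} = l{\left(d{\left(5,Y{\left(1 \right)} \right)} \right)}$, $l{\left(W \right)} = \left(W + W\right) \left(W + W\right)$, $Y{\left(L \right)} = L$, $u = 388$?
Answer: $\frac{598178116556563}{1232057330} \approx 4.8551 \cdot 10^{5}$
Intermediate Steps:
$l{\left(W \right)} = 4 W^{2}$ ($l{\left(W \right)} = 2 W 2 W = 4 W^{2}$)
$M{\left(Z,z \right)} = 36$ ($M{\left(Z,z \right)} = 4 \left(-3\right)^{2} = 4 \cdot 9 = 36$)
$\left(\frac{M{\left(469,u \right)}}{160885} + \frac{184370}{-76580}\right) - -485514 = \left(\frac{36}{160885} + \frac{184370}{-76580}\right) - -485514 = \left(36 \cdot \frac{1}{160885} + 184370 \left(- \frac{1}{76580}\right)\right) + 485514 = \left(\frac{36}{160885} - \frac{18437}{7658}\right) + 485514 = - \frac{2965961057}{1232057330} + 485514 = \frac{598178116556563}{1232057330}$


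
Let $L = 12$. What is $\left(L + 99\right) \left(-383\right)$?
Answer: $-42513$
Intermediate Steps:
$\left(L + 99\right) \left(-383\right) = \left(12 + 99\right) \left(-383\right) = 111 \left(-383\right) = -42513$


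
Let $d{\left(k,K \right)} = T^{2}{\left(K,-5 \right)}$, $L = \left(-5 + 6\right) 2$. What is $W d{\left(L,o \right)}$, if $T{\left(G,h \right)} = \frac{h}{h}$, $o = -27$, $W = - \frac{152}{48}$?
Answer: $- \frac{19}{6} \approx -3.1667$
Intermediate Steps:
$W = - \frac{19}{6}$ ($W = \left(-152\right) \frac{1}{48} = - \frac{19}{6} \approx -3.1667$)
$T{\left(G,h \right)} = 1$
$L = 2$ ($L = 1 \cdot 2 = 2$)
$d{\left(k,K \right)} = 1$ ($d{\left(k,K \right)} = 1^{2} = 1$)
$W d{\left(L,o \right)} = \left(- \frac{19}{6}\right) 1 = - \frac{19}{6}$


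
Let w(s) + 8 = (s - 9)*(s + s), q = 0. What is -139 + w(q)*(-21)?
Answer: 29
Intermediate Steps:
w(s) = -8 + 2*s*(-9 + s) (w(s) = -8 + (s - 9)*(s + s) = -8 + (-9 + s)*(2*s) = -8 + 2*s*(-9 + s))
-139 + w(q)*(-21) = -139 + (-8 - 18*0 + 2*0²)*(-21) = -139 + (-8 + 0 + 2*0)*(-21) = -139 + (-8 + 0 + 0)*(-21) = -139 - 8*(-21) = -139 + 168 = 29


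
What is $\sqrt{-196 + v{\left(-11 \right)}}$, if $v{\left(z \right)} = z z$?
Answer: $5 i \sqrt{3} \approx 8.6602 i$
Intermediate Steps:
$v{\left(z \right)} = z^{2}$
$\sqrt{-196 + v{\left(-11 \right)}} = \sqrt{-196 + \left(-11\right)^{2}} = \sqrt{-196 + 121} = \sqrt{-75} = 5 i \sqrt{3}$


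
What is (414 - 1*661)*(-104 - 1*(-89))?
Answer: 3705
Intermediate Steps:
(414 - 1*661)*(-104 - 1*(-89)) = (414 - 661)*(-104 + 89) = -247*(-15) = 3705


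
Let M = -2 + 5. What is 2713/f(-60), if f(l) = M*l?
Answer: -2713/180 ≈ -15.072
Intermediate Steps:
M = 3
f(l) = 3*l
2713/f(-60) = 2713/((3*(-60))) = 2713/(-180) = 2713*(-1/180) = -2713/180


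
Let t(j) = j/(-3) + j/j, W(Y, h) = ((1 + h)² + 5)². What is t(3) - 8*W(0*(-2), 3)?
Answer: -3528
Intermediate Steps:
W(Y, h) = (5 + (1 + h)²)²
t(j) = 1 - j/3 (t(j) = j*(-⅓) + 1 = -j/3 + 1 = 1 - j/3)
t(3) - 8*W(0*(-2), 3) = (1 - ⅓*3) - 8*(5 + (1 + 3)²)² = (1 - 1) - 8*(5 + 4²)² = 0 - 8*(5 + 16)² = 0 - 8*21² = 0 - 8*441 = 0 - 3528 = -3528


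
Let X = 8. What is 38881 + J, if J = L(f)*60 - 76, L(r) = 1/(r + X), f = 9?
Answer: 659745/17 ≈ 38809.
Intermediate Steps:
L(r) = 1/(8 + r) (L(r) = 1/(r + 8) = 1/(8 + r))
J = -1232/17 (J = 60/(8 + 9) - 76 = 60/17 - 76 = -1232/17 ≈ -72.471)
38881 + J = 38881 - 1232/17 = 659745/17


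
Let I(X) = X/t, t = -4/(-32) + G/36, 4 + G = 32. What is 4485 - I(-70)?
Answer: 59313/13 ≈ 4562.5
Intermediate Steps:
G = 28 (G = -4 + 32 = 28)
t = 65/72 (t = -4/(-32) + 28/36 = -4*(-1/32) + 28*(1/36) = ⅛ + 7/9 = 65/72 ≈ 0.90278)
I(X) = 72*X/65 (I(X) = X/(65/72) = X*(72/65) = 72*X/65)
4485 - I(-70) = 4485 - 72*(-70)/65 = 4485 - 1*(-1008/13) = 4485 + 1008/13 = 59313/13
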